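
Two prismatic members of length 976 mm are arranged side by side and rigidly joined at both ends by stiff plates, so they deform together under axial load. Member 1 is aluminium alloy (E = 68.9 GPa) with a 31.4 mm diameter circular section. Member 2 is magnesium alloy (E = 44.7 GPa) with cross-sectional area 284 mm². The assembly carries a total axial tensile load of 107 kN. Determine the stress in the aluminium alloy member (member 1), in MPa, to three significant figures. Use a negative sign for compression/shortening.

A_1 = 774.4 mm².
Equal strain + equilibrium ⇒ each member carries load in proportion to AE: A₁E₁ = 53350000 N, A₂E₂ = 12690000 N, ΣAE = 66050000 N.
σ₁ = P·E₁/ΣAE = 107000·68900/66050000 = 111.6 MPa.

112 MPa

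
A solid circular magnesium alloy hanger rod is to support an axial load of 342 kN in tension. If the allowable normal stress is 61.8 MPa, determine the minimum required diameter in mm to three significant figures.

83.9 mm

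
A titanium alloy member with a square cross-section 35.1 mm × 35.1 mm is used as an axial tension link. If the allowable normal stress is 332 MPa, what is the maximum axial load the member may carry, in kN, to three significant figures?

409 kN

A = 1232 mm².
P_max = σ_allow · A = 332 · 1232 = 409000 N = 409 kN.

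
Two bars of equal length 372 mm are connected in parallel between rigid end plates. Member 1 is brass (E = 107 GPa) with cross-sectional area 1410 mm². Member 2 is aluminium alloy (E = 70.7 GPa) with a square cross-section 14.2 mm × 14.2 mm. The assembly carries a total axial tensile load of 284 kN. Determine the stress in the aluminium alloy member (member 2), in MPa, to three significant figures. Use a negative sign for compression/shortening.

122 MPa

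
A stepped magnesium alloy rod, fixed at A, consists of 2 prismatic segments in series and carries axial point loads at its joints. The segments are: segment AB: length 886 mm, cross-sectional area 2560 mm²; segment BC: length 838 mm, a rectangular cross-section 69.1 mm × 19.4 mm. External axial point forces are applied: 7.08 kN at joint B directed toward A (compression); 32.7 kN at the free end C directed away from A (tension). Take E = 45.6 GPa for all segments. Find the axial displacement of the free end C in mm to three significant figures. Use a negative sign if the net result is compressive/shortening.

Internal axial forces (sectioning from the free end, tension +): N_BC = 32.7 kN, N_AB = 25.62 kN.
A_BC = 1341 mm².
δ_AB = 25620·886/(2560·45600) = 0.1945 mm
δ_BC = 32700·838/(1341·45600) = 0.4483 mm
δ = Σδ_i = 0.6427 mm.

0.643 mm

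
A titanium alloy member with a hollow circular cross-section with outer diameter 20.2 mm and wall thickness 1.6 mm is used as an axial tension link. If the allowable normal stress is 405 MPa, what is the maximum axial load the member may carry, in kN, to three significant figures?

37.9 kN

A = 93.49 mm².
P_max = σ_allow · A = 405 · 93.49 = 37860 N = 37.86 kN.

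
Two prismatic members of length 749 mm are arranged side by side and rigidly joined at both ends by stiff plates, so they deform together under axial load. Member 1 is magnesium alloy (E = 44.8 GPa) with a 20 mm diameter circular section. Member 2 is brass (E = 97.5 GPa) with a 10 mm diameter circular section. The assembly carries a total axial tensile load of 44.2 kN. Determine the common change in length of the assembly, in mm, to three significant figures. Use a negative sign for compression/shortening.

1.52 mm

A_1 = 314.2 mm².
A_2 = 78.54 mm².
Equal strain + equilibrium ⇒ each member carries load in proportion to AE: A₁E₁ = 14070000 N, A₂E₂ = 7658000 N, ΣAE = 21730000 N.
δ = PL/ΣAE = 44200·749/21730000 = 1.523 mm.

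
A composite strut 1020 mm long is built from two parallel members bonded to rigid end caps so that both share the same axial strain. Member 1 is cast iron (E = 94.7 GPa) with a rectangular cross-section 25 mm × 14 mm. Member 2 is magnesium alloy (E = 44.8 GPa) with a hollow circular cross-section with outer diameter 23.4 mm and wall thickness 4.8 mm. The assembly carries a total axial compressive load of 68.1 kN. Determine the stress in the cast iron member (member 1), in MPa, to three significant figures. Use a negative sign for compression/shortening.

-141 MPa

A_1 = 350 mm².
A_2 = 280.5 mm².
Equal strain + equilibrium ⇒ each member carries load in proportion to AE: A₁E₁ = 33140000 N, A₂E₂ = 12570000 N, ΣAE = 45710000 N.
σ₁ = P·E₁/ΣAE = -68100·94700/45710000 = -141.1 MPa.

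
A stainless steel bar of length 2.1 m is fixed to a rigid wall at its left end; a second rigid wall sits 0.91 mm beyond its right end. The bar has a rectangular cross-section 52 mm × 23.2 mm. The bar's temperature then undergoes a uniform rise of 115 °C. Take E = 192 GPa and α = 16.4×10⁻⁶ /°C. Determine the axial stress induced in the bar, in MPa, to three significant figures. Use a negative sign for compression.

-279 MPa

Free thermal expansion αLΔT = 16.4e-6 · 2100 · 115 = 3.961 mm.
The walls engage after the gap closes; constrained expansion = 3.961 − 0.91 = 3.051 mm.
The walls impose strain ε = −(3.051)/2100 = -1.4527e-03; σ = Eε = 192000 · -1.4527e-03 = -278.9 MPa.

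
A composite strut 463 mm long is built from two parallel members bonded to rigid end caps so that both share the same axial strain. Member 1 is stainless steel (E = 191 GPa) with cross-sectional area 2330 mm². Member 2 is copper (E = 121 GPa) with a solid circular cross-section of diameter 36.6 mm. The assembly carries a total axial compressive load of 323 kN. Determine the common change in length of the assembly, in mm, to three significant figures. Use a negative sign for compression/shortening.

-0.261 mm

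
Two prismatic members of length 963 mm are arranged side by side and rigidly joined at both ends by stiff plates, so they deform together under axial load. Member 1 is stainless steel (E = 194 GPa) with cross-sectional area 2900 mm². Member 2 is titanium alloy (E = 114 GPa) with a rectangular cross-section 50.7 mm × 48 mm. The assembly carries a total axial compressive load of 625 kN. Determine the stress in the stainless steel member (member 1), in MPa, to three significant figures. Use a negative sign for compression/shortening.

-144 MPa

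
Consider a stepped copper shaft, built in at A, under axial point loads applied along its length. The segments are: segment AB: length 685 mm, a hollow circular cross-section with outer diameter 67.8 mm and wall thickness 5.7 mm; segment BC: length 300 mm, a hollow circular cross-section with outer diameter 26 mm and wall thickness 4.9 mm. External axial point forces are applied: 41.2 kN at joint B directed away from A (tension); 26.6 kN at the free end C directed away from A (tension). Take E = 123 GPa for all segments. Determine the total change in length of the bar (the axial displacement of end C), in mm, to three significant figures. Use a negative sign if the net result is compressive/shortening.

0.539 mm

Internal axial forces (sectioning from the free end, tension +): N_BC = 26.6 kN, N_AB = 67.8 kN.
A_AB = 1112 mm².
A_BC = 324.8 mm².
δ_AB = 67800·685/(1112·123000) = 0.3395 mm
δ_BC = 26600·300/(324.8·123000) = 0.1997 mm
δ = Σδ_i = 0.5393 mm.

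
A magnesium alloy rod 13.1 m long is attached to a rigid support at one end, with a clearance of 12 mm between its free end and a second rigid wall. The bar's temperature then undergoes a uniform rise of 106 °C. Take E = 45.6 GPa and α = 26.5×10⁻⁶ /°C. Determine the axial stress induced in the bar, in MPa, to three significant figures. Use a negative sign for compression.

-86.3 MPa

Free thermal expansion αLΔT = 26.5e-6 · 13100 · 106 = 36.8 mm.
The walls engage after the gap closes; constrained expansion = 36.8 − 12 = 24.8 mm.
The walls impose strain ε = −(24.8)/13100 = -1.8930e-03; σ = Eε = 45600 · -1.8930e-03 = -86.32 MPa.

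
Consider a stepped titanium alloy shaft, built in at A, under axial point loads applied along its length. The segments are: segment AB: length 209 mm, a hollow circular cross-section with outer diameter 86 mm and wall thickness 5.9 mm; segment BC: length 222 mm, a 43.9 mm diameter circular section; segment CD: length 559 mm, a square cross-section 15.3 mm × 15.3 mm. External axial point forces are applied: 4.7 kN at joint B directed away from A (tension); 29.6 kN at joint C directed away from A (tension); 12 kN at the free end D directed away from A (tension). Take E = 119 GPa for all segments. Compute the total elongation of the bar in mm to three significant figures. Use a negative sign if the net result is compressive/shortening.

0.347 mm

Internal axial forces (sectioning from the free end, tension +): N_CD = 12 kN, N_BC = 41.6 kN, N_AB = 46.3 kN.
A_AB = 1485 mm².
A_BC = 1514 mm².
A_CD = 234.1 mm².
δ_AB = 46300·209/(1485·119000) = 0.05477 mm
δ_BC = 41600·222/(1514·119000) = 0.05127 mm
δ_CD = 12000·559/(234.1·119000) = 0.2408 mm
δ = Σδ_i = 0.3468 mm.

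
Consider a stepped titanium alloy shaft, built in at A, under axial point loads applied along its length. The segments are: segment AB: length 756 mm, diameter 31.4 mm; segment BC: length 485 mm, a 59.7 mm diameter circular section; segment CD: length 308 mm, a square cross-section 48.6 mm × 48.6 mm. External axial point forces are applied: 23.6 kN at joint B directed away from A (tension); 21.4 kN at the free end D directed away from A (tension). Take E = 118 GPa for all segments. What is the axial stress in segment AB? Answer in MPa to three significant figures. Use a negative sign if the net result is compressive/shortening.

Internal axial forces (sectioning from the free end, tension +): N_CD = 21.4 kN, N_BC = 21.4 kN, N_AB = 45 kN.
A_AB = 774.4 mm².
σ_AB = N_AB/A_AB = 45000/774.4 = 58.11 MPa.

58.1 MPa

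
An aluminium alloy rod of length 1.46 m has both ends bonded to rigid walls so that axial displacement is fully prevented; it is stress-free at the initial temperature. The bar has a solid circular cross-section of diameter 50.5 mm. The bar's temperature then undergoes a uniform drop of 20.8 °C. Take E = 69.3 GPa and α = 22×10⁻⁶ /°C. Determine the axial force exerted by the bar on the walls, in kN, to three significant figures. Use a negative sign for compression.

63.5 kN

Free thermal expansion αLΔT = 22e-6 · 1460 · -20.8 = -0.6681 mm.
The walls impose strain ε = −(-0.6681)/1460 = 4.5760e-04; σ = Eε = 69300 · 4.5760e-04 = 31.71 MPa.
Wall reaction R = σ·A = 31.71·2003 = 63520 N = 63.52 kN.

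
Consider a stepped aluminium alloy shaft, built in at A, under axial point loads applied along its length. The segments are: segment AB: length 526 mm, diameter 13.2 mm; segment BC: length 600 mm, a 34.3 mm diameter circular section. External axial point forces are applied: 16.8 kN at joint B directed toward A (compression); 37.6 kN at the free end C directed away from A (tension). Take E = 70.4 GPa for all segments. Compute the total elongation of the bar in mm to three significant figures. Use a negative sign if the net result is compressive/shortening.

1.48 mm

Internal axial forces (sectioning from the free end, tension +): N_BC = 37.6 kN, N_AB = 20.8 kN.
A_AB = 136.8 mm².
A_BC = 924 mm².
δ_AB = 20800·526/(136.8·70400) = 1.136 mm
δ_BC = 37600·600/(924·70400) = 0.3468 mm
δ = Σδ_i = 1.482 mm.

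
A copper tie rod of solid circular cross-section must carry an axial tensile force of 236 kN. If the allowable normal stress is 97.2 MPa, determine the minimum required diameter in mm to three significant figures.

55.6 mm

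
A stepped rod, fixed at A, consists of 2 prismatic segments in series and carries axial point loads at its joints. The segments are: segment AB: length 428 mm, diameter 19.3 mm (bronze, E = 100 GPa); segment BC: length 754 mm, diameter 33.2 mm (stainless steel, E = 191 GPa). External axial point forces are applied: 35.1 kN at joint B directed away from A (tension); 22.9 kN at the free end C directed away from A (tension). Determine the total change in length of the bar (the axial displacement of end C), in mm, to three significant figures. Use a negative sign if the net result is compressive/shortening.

Internal axial forces (sectioning from the free end, tension +): N_BC = 22.9 kN, N_AB = 58 kN.
A_AB = 292.6 mm².
A_BC = 865.7 mm².
δ_AB = 58000·428/(292.6·100000) = 0.8485 mm
δ_BC = 22900·754/(865.7·191000) = 0.1044 mm
δ = Σδ_i = 0.953 mm.

0.953 mm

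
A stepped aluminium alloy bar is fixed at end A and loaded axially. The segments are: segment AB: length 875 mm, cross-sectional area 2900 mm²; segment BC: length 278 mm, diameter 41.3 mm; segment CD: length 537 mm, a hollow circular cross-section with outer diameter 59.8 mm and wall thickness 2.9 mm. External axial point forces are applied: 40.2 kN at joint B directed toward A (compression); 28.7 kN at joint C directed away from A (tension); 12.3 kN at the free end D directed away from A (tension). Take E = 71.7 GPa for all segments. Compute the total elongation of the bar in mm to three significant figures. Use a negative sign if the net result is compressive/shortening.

Internal axial forces (sectioning from the free end, tension +): N_CD = 12.3 kN, N_BC = 41 kN, N_AB = 0.8 kN.
A_BC = 1340 mm².
A_CD = 518.4 mm².
δ_AB = 800·875/(2900·71700) = 0.003367 mm
δ_BC = 41000·278/(1340·71700) = 0.1187 mm
δ_CD = 12300·537/(518.4·71700) = 0.1777 mm
δ = Σδ_i = 0.2997 mm.

0.300 mm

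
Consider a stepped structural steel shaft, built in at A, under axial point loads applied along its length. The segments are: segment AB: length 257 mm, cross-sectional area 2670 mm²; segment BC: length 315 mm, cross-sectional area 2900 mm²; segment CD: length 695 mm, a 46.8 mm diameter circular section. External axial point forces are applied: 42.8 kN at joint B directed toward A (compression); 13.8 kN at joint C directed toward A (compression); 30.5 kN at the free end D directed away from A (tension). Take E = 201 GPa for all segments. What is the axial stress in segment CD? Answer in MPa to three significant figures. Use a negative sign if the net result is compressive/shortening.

Internal axial forces (sectioning from the free end, tension +): N_CD = 30.5 kN, N_BC = 16.7 kN, N_AB = -26.1 kN.
A_CD = 1720 mm².
σ_CD = N_CD/A_CD = 30500/1720 = 17.73 MPa.

17.7 MPa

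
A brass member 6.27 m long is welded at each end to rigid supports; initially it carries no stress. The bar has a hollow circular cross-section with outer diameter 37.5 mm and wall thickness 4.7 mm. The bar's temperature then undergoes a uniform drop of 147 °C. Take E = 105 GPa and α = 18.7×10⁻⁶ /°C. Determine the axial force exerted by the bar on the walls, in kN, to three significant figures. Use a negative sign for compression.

Free thermal expansion αLΔT = 18.7e-6 · 6270 · -147 = -17.24 mm.
The walls impose strain ε = −(-17.24)/6270 = 2.7489e-03; σ = Eε = 105000 · 2.7489e-03 = 288.6 MPa.
Wall reaction R = σ·A = 288.6·484.3 = 139800 N = 139.8 kN.

140 kN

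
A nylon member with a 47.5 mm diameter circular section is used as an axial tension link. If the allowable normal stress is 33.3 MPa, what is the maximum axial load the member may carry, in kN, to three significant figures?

59.0 kN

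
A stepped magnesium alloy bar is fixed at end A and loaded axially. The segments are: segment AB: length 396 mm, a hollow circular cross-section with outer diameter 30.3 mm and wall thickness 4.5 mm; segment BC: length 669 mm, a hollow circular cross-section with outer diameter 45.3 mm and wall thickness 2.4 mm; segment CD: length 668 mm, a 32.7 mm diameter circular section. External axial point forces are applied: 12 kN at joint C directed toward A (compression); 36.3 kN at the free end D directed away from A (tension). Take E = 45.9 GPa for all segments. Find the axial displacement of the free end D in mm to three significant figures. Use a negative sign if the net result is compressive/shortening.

2.30 mm

Internal axial forces (sectioning from the free end, tension +): N_CD = 36.3 kN, N_BC = 24.3 kN, N_AB = 24.3 kN.
A_AB = 364.7 mm².
A_BC = 323.5 mm².
A_CD = 839.8 mm².
δ_AB = 24300·396/(364.7·45900) = 0.5748 mm
δ_BC = 24300·669/(323.5·45900) = 1.095 mm
δ_CD = 36300·668/(839.8·45900) = 0.629 mm
δ = Σδ_i = 2.299 mm.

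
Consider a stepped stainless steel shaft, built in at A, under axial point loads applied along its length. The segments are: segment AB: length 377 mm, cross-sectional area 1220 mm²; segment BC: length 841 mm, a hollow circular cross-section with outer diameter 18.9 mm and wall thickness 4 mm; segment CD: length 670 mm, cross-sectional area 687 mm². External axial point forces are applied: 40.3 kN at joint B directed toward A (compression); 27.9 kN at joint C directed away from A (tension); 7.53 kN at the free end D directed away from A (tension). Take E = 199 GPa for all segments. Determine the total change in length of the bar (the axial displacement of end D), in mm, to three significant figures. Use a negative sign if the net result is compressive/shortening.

0.829 mm

Internal axial forces (sectioning from the free end, tension +): N_CD = 7.53 kN, N_BC = 35.43 kN, N_AB = -4.87 kN.
A_BC = 187.2 mm².
δ_AB = -4870·377/(1220·199000) = -0.007562 mm
δ_BC = 35430·841/(187.2·199000) = 0.7997 mm
δ_CD = 7530·670/(687·199000) = 0.0369 mm
δ = Σδ_i = 0.829 mm.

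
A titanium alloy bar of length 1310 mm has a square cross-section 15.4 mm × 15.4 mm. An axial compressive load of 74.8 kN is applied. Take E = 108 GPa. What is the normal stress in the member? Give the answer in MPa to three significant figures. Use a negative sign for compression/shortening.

-315 MPa

A = 237.2 mm².
σ = N/A = -74800/237.2 = -315.4 MPa.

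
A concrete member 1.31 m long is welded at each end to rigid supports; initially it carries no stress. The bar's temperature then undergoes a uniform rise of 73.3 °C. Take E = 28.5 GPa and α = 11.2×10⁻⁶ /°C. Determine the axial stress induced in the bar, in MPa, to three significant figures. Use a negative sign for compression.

-23.4 MPa

Free thermal expansion αLΔT = 11.2e-6 · 1310 · 73.3 = 1.075 mm.
The walls impose strain ε = −(1.075)/1310 = -8.2096e-04; σ = Eε = 28500 · -8.2096e-04 = -23.4 MPa.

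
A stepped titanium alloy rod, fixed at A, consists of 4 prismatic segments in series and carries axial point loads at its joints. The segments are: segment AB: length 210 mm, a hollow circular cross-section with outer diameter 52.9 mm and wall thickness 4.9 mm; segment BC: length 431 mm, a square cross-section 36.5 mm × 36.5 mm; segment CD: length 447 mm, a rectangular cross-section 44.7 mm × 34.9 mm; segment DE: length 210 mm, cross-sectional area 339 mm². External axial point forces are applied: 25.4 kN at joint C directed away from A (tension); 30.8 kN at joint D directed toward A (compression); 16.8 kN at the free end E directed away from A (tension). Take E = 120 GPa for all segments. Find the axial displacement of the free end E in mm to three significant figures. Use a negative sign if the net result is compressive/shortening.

Internal axial forces (sectioning from the free end, tension +): N_DE = 16.8 kN, N_CD = -14 kN, N_BC = 11.4 kN, N_AB = 11.4 kN.
A_AB = 738.9 mm².
A_BC = 1332 mm².
A_CD = 1560 mm².
δ_AB = 11400·210/(738.9·120000) = 0.027 mm
δ_BC = 11400·431/(1332·120000) = 0.03073 mm
δ_CD = -14000·447/(1560·120000) = -0.03343 mm
δ_DE = 16800·210/(339·120000) = 0.08673 mm
δ = Σδ_i = 0.111 mm.

0.111 mm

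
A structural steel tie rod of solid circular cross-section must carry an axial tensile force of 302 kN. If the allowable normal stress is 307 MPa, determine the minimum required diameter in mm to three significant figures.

Required area A ≥ P/σ_allow = 302000/307 = 983.7 mm².
For a solid circular section, d ≥ √(4A/π) = 35.39 mm.

35.4 mm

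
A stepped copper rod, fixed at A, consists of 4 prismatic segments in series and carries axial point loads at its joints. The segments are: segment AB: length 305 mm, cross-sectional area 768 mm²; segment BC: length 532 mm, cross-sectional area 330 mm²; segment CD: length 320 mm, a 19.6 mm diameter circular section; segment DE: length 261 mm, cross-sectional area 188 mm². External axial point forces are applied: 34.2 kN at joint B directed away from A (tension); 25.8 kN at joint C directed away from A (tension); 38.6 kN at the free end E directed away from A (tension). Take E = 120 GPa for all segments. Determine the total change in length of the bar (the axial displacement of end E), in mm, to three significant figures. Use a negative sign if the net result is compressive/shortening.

1.98 mm

Internal axial forces (sectioning from the free end, tension +): N_DE = 38.6 kN, N_CD = 38.6 kN, N_BC = 64.4 kN, N_AB = 98.6 kN.
A_CD = 301.7 mm².
δ_AB = 98600·305/(768·120000) = 0.3263 mm
δ_BC = 64400·532/(330·120000) = 0.8652 mm
δ_CD = 38600·320/(301.7·120000) = 0.3412 mm
δ_DE = 38600·261/(188·120000) = 0.4466 mm
δ = Σδ_i = 1.979 mm.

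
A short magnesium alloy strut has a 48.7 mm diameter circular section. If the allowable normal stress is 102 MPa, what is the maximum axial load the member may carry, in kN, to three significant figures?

A = 1863 mm².
P_max = σ_allow · A = 102 · 1863 = 190000 N = 190 kN.

190 kN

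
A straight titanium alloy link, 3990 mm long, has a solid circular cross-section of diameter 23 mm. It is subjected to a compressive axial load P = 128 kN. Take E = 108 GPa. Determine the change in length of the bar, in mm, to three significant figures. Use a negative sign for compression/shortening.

-11.4 mm

A = 415.5 mm².
δ_mech = NL/(AE) = -128000·3990/(415.5·108000) = -11.38 mm.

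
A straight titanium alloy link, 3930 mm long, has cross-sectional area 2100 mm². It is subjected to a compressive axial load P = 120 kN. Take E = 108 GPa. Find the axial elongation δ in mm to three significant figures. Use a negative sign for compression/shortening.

-2.08 mm

δ_mech = NL/(AE) = -120000·3930/(2100·108000) = -2.079 mm.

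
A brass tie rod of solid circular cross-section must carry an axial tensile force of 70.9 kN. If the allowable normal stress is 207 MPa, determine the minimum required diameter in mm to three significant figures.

20.9 mm

Required area A ≥ P/σ_allow = 70900/207 = 342.5 mm².
For a solid circular section, d ≥ √(4A/π) = 20.88 mm.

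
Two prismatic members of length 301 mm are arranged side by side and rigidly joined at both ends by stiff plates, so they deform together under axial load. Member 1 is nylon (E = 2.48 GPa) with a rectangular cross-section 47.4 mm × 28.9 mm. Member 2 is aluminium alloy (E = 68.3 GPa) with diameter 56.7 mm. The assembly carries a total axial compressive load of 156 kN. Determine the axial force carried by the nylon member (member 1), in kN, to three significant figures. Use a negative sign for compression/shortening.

A_1 = 1370 mm².
A_2 = 2525 mm².
Equal strain + equilibrium ⇒ each member carries load in proportion to AE: A₁E₁ = 3397000 N, A₂E₂ = 172500000 N, ΣAE = 175900000 N.
F₁ = P·A₁E₁/ΣAE = -156000·3397000/175900000 = -3014 N.

-3.01 kN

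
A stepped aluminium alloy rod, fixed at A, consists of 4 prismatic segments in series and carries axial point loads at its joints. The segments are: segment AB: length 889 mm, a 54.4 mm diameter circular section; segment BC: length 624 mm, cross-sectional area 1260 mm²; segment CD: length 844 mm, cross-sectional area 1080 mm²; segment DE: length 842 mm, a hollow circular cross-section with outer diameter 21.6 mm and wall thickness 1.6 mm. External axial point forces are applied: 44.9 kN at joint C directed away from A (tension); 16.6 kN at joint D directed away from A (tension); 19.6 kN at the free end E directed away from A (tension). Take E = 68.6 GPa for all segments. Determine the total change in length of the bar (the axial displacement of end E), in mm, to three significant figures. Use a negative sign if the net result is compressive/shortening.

Internal axial forces (sectioning from the free end, tension +): N_DE = 19.6 kN, N_CD = 36.2 kN, N_BC = 81.1 kN, N_AB = 81.1 kN.
A_AB = 2324 mm².
A_DE = 100.5 mm².
δ_AB = 81100·889/(2324·68600) = 0.4522 mm
δ_BC = 81100·624/(1260·68600) = 0.5855 mm
δ_CD = 36200·844/(1080·68600) = 0.4124 mm
δ_DE = 19600·842/(100.5·68600) = 2.393 mm
δ = Σδ_i = 3.843 mm.

3.84 mm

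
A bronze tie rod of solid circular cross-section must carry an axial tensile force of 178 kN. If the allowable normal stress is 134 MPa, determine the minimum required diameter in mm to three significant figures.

Required area A ≥ P/σ_allow = 178000/134 = 1328 mm².
For a solid circular section, d ≥ √(4A/π) = 41.13 mm.

41.1 mm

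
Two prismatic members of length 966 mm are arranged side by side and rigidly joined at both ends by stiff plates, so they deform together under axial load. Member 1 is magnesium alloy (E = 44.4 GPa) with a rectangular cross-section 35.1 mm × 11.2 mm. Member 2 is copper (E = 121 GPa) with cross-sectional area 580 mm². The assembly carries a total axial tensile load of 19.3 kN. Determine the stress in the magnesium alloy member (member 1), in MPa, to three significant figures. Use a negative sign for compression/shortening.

A_1 = 393.1 mm².
Equal strain + equilibrium ⇒ each member carries load in proportion to AE: A₁E₁ = 17450000 N, A₂E₂ = 70180000 N, ΣAE = 87630000 N.
σ₁ = P·E₁/ΣAE = 19300·44400/87630000 = 9.778 MPa.

9.78 MPa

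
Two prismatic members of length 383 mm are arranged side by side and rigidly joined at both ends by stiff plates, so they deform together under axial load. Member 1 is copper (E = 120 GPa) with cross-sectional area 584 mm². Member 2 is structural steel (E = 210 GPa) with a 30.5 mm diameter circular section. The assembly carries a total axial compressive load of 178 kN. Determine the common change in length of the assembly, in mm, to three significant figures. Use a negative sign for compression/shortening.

-0.305 mm

A_2 = 730.6 mm².
Equal strain + equilibrium ⇒ each member carries load in proportion to AE: A₁E₁ = 70080000 N, A₂E₂ = 153400000 N, ΣAE = 223500000 N.
δ = PL/ΣAE = -178000·383/223500000 = -0.305 mm.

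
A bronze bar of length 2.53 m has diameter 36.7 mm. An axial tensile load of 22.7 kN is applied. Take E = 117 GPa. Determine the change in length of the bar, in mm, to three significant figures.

A = 1058 mm².
δ_mech = NL/(AE) = 22700·2530/(1058·117000) = 0.464 mm.

0.464 mm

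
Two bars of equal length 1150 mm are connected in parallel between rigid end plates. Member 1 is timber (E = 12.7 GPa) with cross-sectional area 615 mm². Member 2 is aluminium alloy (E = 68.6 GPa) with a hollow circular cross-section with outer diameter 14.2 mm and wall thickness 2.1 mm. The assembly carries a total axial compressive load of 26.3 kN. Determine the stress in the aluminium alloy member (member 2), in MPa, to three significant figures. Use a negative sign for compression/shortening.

-136 MPa

A_2 = 79.83 mm².
Equal strain + equilibrium ⇒ each member carries load in proportion to AE: A₁E₁ = 7810000 N, A₂E₂ = 5476000 N, ΣAE = 13290000 N.
σ₂ = P·E₂/ΣAE = -26300·68600/13290000 = -135.8 MPa.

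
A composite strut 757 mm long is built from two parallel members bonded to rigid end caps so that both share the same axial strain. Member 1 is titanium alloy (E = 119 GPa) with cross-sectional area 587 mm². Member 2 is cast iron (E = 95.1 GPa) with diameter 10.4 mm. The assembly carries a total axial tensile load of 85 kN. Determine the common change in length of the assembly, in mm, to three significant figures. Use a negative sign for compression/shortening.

A_2 = 84.95 mm².
Equal strain + equilibrium ⇒ each member carries load in proportion to AE: A₁E₁ = 69850000 N, A₂E₂ = 8079000 N, ΣAE = 77930000 N.
δ = PL/ΣAE = 85000·757/77930000 = 0.8257 mm.

0.826 mm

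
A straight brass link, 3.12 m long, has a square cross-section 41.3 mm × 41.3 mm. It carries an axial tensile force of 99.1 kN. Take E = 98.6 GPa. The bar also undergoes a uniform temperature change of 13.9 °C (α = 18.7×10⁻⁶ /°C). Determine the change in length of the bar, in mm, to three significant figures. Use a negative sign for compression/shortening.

2.65 mm

A = 1706 mm².
δ_mech = NL/(AE) = 99100·3120/(1706·98600) = 1.838 mm.
δ_thermal = αLΔT = 18.7e-6·3120·13.9 = 0.811 mm.
δ = δ_mech + δ_thermal = 2.649 mm.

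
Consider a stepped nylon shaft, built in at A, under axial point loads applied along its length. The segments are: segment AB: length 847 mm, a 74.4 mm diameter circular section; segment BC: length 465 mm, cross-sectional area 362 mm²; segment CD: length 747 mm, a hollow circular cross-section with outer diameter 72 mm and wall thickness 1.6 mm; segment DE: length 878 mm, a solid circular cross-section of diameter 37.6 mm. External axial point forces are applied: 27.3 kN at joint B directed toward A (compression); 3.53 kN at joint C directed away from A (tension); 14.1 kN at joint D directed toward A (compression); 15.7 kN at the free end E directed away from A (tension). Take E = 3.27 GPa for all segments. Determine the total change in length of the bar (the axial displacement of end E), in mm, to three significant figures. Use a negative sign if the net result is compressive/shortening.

5.52 mm

Internal axial forces (sectioning from the free end, tension +): N_DE = 15.7 kN, N_CD = 1.6 kN, N_BC = 5.13 kN, N_AB = -22.17 kN.
A_AB = 4347 mm².
A_CD = 353.9 mm².
A_DE = 1110 mm².
δ_AB = -22170·847/(4347·3270) = -1.321 mm
δ_BC = 5130·465/(362·3270) = 2.015 mm
δ_CD = 1600·747/(353.9·3270) = 1.033 mm
δ_DE = 15700·878/(1110·3270) = 3.796 mm
δ = Σδ_i = 5.524 mm.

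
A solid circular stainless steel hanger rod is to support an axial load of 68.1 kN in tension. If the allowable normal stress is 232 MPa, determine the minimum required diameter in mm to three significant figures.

19.3 mm

Required area A ≥ P/σ_allow = 68100/232 = 293.5 mm².
For a solid circular section, d ≥ √(4A/π) = 19.33 mm.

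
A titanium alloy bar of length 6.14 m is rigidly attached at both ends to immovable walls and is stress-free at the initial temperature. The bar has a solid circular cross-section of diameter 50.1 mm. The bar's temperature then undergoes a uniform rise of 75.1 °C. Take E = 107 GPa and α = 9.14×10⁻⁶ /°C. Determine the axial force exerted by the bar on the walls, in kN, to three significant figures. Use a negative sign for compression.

Free thermal expansion αLΔT = 9.14e-6 · 6140 · 75.1 = 4.215 mm.
The walls impose strain ε = −(4.215)/6140 = -6.8641e-04; σ = Eε = 107000 · -6.8641e-04 = -73.45 MPa.
Wall reaction R = σ·A = -73.45·1971 = -144800 N = -144.8 kN.

-145 kN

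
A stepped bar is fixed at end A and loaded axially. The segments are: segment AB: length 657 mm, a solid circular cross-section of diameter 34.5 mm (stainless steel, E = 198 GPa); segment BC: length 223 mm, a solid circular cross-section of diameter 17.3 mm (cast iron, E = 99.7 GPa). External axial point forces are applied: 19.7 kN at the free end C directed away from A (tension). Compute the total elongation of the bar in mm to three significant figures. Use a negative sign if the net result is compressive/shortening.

0.257 mm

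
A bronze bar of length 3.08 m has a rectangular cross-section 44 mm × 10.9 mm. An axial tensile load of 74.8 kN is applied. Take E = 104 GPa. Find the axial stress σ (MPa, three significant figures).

156 MPa

A = 479.6 mm².
σ = N/A = 74800/479.6 = 156 MPa.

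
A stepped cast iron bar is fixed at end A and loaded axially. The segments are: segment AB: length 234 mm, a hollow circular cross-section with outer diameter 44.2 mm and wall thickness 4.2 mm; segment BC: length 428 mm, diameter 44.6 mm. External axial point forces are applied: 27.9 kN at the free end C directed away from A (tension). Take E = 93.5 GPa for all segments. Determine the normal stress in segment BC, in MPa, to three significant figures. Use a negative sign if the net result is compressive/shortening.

17.9 MPa

Internal axial forces (sectioning from the free end, tension +): N_BC = 27.9 kN, N_AB = 27.9 kN.
A_BC = 1562 mm².
σ_BC = N_BC/A_BC = 27900/1562 = 17.86 MPa.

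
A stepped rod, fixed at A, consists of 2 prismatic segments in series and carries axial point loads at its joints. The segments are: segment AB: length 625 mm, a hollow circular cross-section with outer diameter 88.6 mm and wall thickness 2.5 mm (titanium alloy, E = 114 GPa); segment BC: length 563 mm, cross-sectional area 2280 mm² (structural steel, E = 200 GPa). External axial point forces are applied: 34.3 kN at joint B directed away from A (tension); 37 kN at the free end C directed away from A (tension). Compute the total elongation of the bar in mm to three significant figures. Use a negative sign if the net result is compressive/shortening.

0.624 mm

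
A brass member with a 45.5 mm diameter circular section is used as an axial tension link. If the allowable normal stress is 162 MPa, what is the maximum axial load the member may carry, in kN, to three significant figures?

263 kN

A = 1626 mm².
P_max = σ_allow · A = 162 · 1626 = 263400 N = 263.4 kN.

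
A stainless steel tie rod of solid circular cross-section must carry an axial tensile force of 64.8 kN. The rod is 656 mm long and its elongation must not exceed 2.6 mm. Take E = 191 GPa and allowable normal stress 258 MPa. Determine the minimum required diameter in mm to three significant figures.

Required area A ≥ P/σ_allow = 64800/258 = 251.2 mm².
For a solid circular section, d ≥ √(4A/π) = 17.88 mm.
Elongation limit: A ≥ PL/(Eδ_allow) = 64800·656/(191000·2.6) = 85.6 mm² ⇒ d ≥ 10.44 mm.
The stress limit governs.

17.9 mm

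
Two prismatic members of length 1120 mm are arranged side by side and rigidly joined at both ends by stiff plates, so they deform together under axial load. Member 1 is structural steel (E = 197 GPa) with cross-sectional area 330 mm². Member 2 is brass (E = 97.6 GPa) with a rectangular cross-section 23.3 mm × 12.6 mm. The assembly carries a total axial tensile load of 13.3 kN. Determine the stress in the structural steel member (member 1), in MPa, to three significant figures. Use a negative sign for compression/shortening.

28.0 MPa

A_2 = 293.6 mm².
Equal strain + equilibrium ⇒ each member carries load in proportion to AE: A₁E₁ = 65010000 N, A₂E₂ = 28650000 N, ΣAE = 93660000 N.
σ₁ = P·E₁/ΣAE = 13300·197000/93660000 = 27.97 MPa.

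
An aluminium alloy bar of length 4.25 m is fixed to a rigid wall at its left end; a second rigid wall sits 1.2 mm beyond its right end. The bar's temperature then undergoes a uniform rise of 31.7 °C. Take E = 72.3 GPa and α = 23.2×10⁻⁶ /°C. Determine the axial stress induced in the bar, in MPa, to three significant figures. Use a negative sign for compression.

-32.8 MPa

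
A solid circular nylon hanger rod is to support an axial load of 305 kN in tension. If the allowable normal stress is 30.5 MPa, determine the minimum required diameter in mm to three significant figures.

Required area A ≥ P/σ_allow = 305000/30.5 = 10000 mm².
For a solid circular section, d ≥ √(4A/π) = 112.8 mm.

113 mm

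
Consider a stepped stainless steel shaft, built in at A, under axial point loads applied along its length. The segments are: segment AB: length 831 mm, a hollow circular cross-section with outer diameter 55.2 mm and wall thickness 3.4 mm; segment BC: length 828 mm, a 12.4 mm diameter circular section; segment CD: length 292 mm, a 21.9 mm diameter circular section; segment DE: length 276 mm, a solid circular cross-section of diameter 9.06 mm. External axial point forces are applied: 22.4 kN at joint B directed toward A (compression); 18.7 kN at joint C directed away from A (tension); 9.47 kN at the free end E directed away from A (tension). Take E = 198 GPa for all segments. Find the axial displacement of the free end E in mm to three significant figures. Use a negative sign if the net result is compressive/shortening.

Internal axial forces (sectioning from the free end, tension +): N_DE = 9.47 kN, N_CD = 9.47 kN, N_BC = 28.17 kN, N_AB = 5.77 kN.
A_AB = 553.3 mm².
A_BC = 120.8 mm².
A_CD = 376.7 mm².
A_DE = 64.47 mm².
δ_AB = 5770·831/(553.3·198000) = 0.04377 mm
δ_BC = 28170·828/(120.8·198000) = 0.9755 mm
δ_CD = 9470·292/(376.7·198000) = 0.03708 mm
δ_DE = 9470·276/(64.47·198000) = 0.2048 mm
δ = Σδ_i = 1.261 mm.

1.26 mm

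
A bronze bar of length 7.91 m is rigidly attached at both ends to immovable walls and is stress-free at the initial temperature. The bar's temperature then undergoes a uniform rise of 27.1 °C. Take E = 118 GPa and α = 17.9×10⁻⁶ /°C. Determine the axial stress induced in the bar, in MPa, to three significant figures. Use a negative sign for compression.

Free thermal expansion αLΔT = 17.9e-6 · 7910 · 27.1 = 3.837 mm.
The walls impose strain ε = −(3.837)/7910 = -4.8509e-04; σ = Eε = 118000 · -4.8509e-04 = -57.24 MPa.

-57.2 MPa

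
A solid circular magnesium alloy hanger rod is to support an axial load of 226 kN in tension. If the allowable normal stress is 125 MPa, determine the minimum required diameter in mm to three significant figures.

48.0 mm

Required area A ≥ P/σ_allow = 226000/125 = 1808 mm².
For a solid circular section, d ≥ √(4A/π) = 47.98 mm.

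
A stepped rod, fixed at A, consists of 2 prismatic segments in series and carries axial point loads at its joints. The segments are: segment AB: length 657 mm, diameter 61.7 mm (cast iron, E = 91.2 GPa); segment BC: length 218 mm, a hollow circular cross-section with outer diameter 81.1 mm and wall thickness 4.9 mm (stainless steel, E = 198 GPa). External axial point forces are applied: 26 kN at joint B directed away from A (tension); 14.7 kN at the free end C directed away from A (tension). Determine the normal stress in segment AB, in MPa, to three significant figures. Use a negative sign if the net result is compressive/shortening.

13.6 MPa

Internal axial forces (sectioning from the free end, tension +): N_BC = 14.7 kN, N_AB = 40.7 kN.
A_AB = 2990 mm².
σ_AB = N_AB/A_AB = 40700/2990 = 13.61 MPa.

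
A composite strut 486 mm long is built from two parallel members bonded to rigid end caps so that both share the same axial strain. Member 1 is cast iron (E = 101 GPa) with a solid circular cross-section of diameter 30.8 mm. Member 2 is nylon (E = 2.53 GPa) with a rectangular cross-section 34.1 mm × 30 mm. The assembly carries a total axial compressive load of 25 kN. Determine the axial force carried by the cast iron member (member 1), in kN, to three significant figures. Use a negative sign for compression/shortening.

A_1 = 745.1 mm².
A_2 = 1023 mm².
Equal strain + equilibrium ⇒ each member carries load in proportion to AE: A₁E₁ = 75250000 N, A₂E₂ = 2588000 N, ΣAE = 77840000 N.
F₁ = P·A₁E₁/ΣAE = -25000·75250000/77840000 = -24170 N.

-24.2 kN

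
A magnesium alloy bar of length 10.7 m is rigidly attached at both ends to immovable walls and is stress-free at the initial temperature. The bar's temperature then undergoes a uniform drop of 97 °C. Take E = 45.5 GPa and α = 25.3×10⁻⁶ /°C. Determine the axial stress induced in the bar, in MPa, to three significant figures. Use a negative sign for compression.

112 MPa

Free thermal expansion αLΔT = 25.3e-6 · 10700 · -97 = -26.26 mm.
The walls impose strain ε = −(-26.26)/10700 = 2.4541e-03; σ = Eε = 45500 · 2.4541e-03 = 111.7 MPa.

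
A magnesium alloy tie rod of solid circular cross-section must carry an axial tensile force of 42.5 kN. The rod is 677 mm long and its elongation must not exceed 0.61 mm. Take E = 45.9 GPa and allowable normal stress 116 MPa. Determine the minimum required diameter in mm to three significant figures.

36.2 mm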